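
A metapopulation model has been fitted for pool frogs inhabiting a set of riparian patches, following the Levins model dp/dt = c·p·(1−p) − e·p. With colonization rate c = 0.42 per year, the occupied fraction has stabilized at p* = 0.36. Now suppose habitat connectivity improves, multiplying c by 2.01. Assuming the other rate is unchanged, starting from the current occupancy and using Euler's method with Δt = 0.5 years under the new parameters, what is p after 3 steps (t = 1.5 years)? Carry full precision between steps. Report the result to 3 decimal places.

Balance c(1−p*) = e gives e = 0.42×(1 − 0.36000) = 0.26880.
Starting from p₀ = 0.36000; update p ← p + (dp/dt)·Δt with the new parameters.
  1  |  dp/dt·Δt = +0.048868  |  p_1 = 0.408868
  2  |  dp/dt·Δt = +0.047068  |  p_2 = 0.455935
  3  |  dp/dt·Δt = +0.043428  |  p_3 = 0.499363

0.499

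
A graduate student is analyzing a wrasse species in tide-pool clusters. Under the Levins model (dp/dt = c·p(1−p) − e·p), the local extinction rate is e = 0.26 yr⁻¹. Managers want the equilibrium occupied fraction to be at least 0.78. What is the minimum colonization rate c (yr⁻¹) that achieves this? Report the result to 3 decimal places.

1.182

p* = 1 − e/c ≥ 0.78 requires e/c ≤ 0.2200, i.e. c ≥ e/0.2200.
c_min = 0.26/0.2200 = 1.1818.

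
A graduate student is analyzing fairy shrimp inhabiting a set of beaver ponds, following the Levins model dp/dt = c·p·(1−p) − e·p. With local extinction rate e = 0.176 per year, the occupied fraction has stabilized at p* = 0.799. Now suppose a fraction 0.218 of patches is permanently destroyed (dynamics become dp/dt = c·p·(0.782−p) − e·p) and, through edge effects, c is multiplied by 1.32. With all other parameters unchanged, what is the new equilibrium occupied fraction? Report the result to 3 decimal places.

0.630

Balance c(1−p*) = e gives c = e/(1 − 0.79900) = 0.176/0.20100 = 0.87562.
New p* = 0.782 − e/c = 0.782 − 0.17600/1.15582 = 0.62973.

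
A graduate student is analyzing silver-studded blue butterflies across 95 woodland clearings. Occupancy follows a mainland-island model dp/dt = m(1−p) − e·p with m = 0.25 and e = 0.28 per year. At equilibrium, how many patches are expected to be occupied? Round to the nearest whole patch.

45

p* = m/(m+e) = 0.25/0.5300 = 0.4717.
Expected occupied patches = N × p* = 95 × 0.4717 = 44.81 ≈ 45.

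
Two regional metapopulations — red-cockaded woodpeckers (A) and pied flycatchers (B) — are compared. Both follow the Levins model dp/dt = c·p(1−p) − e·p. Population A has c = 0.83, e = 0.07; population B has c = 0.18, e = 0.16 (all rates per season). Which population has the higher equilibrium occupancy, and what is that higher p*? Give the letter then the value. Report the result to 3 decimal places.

A: p*_A = 1 − 0.07/0.83 = 0.9157.
B: p*_B = 1 − 0.16/0.18 = 0.1111.
A is higher at 0.9157.

A, 0.916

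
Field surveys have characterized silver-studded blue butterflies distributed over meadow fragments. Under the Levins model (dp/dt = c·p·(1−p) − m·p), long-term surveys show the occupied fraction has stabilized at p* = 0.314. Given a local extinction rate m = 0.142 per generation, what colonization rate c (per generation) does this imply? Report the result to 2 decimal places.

At equilibrium c(1−p*) = m, so c = m/(1−p*).
c = 0.142/(1 − 0.314) = 0.142/0.6860 = 0.2070.

0.21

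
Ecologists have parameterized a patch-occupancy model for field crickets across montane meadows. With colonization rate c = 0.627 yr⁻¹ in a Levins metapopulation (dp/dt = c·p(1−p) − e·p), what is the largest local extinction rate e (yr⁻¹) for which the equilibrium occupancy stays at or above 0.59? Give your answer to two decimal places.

0.26

1 − e/c ≥ 0.59 ⇒ e ≤ c(1 − 0.59) = 0.627 × 0.4100.
e_max = 0.2571.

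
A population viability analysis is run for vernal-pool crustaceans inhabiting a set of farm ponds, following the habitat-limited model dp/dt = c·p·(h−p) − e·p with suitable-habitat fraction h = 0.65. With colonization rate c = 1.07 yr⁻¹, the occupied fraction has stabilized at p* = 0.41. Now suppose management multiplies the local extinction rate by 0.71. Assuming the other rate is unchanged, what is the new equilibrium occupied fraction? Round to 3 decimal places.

Balance c(h−p*) = e gives e = 1.07×(0.65 − 0.41000) = 0.25680.
New p* = 0.65 − e/c = 0.65 − 0.18233/1.07000 = 0.47960.

0.480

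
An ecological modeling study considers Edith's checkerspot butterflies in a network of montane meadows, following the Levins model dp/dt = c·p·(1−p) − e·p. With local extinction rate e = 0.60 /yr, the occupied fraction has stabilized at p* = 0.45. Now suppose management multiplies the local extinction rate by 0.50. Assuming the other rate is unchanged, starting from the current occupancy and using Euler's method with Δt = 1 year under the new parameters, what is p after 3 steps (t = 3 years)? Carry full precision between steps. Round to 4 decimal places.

Balance c(1−p*) = e gives c = e/(1 − 0.45000) = 0.60/0.55000 = 1.09091.
Starting from p₀ = 0.45000; update p ← p + (dp/dt)·Δt with the new parameters.
p: 0.45000 → 0.58500  (Δp = +0.13500)
p: 0.58500 → 0.67435  (Δp = +0.08935)
p: 0.67435 → 0.71161  (Δp = +0.03726)

0.7116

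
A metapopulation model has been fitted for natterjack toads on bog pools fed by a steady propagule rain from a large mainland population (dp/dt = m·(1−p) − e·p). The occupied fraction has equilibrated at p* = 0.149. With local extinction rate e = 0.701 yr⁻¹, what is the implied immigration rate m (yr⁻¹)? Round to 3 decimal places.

At equilibrium m(1−p*) = e·p*, so m = e·p*/(1−p*).
m = 0.701 × 0.149 / 0.8510 = 0.1044/0.8510 = 0.1227.

0.123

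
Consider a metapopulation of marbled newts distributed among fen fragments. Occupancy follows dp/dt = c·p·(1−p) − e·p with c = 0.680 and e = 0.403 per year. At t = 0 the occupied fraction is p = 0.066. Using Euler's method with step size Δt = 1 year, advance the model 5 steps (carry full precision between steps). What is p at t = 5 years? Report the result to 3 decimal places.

0.169

Update rule: p ← p + [c·p·(1−p) − e·p]·Δt with Δt = 1.
  1  |  dp/dt·Δt = +0.015320  |  p_1 = 0.081320
  2  |  dp/dt·Δt = +0.018029  |  p_2 = 0.099349
  3  |  dp/dt·Δt = +0.020808  |  p_3 = 0.120157
  4  |  dp/dt·Δt = +0.023466  |  p_4 = 0.143622
  5  |  dp/dt·Δt = +0.025757  |  p_5 = 0.169379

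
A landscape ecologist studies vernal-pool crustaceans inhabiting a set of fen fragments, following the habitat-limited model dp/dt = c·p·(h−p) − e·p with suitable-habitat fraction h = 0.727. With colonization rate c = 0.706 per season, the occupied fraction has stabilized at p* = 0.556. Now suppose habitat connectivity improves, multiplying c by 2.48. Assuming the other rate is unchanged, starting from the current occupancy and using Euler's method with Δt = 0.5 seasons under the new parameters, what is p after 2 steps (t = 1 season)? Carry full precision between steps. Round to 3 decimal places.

0.633

Balance c(h−p*) = e gives e = 0.706×(0.727 − 0.55600) = 0.12073.
Starting from p₀ = 0.55600; update p ← p + (dp/dt)·Δt with the new parameters.
  1  |  dp/dt·Δt = +0.049672  |  p_1 = 0.605672
  2  |  dp/dt·Δt = +0.027772  |  p_2 = 0.633443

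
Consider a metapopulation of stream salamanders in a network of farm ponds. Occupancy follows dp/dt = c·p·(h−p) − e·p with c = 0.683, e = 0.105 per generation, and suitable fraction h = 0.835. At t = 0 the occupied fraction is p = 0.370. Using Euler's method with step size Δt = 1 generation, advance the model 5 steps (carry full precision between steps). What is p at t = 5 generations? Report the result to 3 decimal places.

Update rule: p ← p + [c·p·(h−p) − e·p]·Δt with Δt = 1.
step 1: Δp = +0.07866, p = 0.44866
step 2: Δp = +0.07128, p = 0.51994
step 3: Δp = +0.05729, p = 0.57723
step 4: Δp = +0.04102, p = 0.61825
step 5: Δp = +0.02661, p = 0.64486

0.645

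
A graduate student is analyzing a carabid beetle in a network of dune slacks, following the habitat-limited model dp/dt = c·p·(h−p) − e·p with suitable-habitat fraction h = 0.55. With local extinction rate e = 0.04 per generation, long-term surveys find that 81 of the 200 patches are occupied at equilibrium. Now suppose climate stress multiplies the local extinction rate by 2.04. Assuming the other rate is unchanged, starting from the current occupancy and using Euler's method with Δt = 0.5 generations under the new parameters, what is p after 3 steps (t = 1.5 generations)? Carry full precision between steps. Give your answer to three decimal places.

Observed p* = 81/200 = 0.40500.
Balance c(h−p*) = e gives c = e/(0.55 − 0.40500) = 0.04/0.14500 = 0.27586.
Starting from p₀ = 0.40500; update p ← p + (dp/dt)·Δt with the new parameters.
step 1: Δp = -0.00842, p = 0.39658
step 2: Δp = -0.00779, p = 0.38879
step 3: Δp = -0.00722, p = 0.38157

0.382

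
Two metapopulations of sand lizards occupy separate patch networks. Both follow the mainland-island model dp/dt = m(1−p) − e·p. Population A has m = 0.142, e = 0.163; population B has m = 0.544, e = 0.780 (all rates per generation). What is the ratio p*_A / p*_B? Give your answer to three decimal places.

A: p*_A = m/(m+e) = 0.142/0.3050 = 0.4656.
B: p*_B = 0.544/1.3240 = 0.4109.
p*_A / p*_B = 0.4656/0.4109 = 1.1331.

1.133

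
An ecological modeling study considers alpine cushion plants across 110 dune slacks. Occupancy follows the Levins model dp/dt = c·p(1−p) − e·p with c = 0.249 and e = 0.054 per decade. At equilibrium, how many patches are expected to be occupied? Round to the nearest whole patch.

86

p* = 1 − e/c = 1 − 0.054/0.249 = 0.7831.
Expected occupied patches = N × p* = 110 × 0.7831 = 86.14 ≈ 86.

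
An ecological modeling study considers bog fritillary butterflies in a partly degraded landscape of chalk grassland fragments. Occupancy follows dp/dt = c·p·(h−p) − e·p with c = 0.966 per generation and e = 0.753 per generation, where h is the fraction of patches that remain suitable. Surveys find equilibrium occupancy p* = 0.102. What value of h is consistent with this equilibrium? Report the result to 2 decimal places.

0.88

At equilibrium c(h−p*) = e, so h = p* + e/c.
h = 0.102 + 0.753/0.966 = 0.102 + 0.7795 = 0.8815.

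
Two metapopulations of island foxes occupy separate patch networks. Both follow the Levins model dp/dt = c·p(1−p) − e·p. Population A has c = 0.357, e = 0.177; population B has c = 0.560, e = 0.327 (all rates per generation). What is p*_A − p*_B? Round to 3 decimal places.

A: p*_A = 1 − 0.177/0.357 = 0.5042.
B: p*_B = 1 − 0.327/0.560 = 0.4161.
p*_A − p*_B = 0.5042 − 0.4161 = 0.0881.

0.088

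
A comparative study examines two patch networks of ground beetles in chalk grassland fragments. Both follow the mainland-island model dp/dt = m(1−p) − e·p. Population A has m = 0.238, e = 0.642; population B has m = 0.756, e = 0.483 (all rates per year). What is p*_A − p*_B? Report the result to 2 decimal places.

-0.34

A: p*_A = m/(m+e) = 0.238/0.8800 = 0.2705.
B: p*_B = 0.756/1.2390 = 0.6102.
p*_A − p*_B = 0.2705 − 0.6102 = -0.3397.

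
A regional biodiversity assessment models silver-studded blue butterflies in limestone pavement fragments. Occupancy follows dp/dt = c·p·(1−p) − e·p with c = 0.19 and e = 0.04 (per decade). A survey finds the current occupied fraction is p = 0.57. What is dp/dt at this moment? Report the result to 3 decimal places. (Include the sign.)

Colonization term: c·p·(1−p) = 0.19×0.57×0.4300 = 0.04657.
Extinction term: e·p = 0.02280.
dp/dt = 0.04657 − 0.02280 = 0.02377.

0.024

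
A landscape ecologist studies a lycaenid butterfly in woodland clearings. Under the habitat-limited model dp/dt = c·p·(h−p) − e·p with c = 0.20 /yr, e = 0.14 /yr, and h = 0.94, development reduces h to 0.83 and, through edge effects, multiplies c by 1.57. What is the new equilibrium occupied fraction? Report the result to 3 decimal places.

0.384

Before: p* = h − e/c = 0.94 − 0.14/0.20 = 0.94 − 0.7000 = 0.2400.
After: c = 0.314, e = 0.14, h = 0.83; p* = 0.83 − 0.14/0.314 = 0.3841.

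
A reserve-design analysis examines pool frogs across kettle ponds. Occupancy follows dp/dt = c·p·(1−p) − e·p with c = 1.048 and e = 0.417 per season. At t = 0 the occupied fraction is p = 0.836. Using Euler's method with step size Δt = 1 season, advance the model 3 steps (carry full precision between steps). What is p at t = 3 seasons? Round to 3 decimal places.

0.606

Update rule: p ← p + [c·p·(1−p) − e·p]·Δt with Δt = 1.
t = 1: p = 0.83600 + (-0.20493) = 0.63107
t = 2: p = 0.63107 + (-0.01916) = 0.61191
t = 3: p = 0.61191 + (-0.00629) = 0.60562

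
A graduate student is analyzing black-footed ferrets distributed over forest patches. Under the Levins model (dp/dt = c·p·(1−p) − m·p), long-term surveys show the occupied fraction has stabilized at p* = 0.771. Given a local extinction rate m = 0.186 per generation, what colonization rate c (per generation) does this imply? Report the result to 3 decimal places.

At equilibrium c(1−p*) = m, so c = m/(1−p*).
c = 0.186/(1 − 0.771) = 0.186/0.2290 = 0.8122.

0.812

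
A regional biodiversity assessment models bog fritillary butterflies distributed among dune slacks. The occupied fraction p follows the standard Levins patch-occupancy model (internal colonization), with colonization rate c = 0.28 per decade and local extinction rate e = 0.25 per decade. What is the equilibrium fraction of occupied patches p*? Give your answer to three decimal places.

At equilibrium, colonization balances extinction: c·p*·(1−p*) = e·p*.
So p* = 1 − e/c = 1 − 0.25/0.28 = 1 − 0.8929 = 0.1071.

0.107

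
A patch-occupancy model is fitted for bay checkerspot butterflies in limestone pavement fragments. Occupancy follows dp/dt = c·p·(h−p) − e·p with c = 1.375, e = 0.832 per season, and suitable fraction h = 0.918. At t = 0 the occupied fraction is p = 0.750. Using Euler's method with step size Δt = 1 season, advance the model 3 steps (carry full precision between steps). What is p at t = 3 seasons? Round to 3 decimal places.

Update rule: p ← p + [c·p·(h−p) − e·p]·Δt with Δt = 1.
t = 1: p = 0.75000 + (-0.45075) = 0.29925
t = 2: p = 0.29925 + (+0.00562) = 0.30487
t = 3: p = 0.30487 + (+0.00337) = 0.30824

0.308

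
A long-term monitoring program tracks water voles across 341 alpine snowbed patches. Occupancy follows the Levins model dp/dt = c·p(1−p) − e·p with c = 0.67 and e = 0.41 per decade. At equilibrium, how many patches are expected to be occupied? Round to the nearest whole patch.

p* = 1 − e/c = 1 − 0.41/0.67 = 0.3881.
Expected occupied patches = N × p* = 341 × 0.3881 = 132.33 ≈ 132.

132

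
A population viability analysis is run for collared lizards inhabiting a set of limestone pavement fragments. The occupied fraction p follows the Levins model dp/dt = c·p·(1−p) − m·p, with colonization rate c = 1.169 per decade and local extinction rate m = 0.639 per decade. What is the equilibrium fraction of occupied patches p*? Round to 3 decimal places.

0.453

At equilibrium, colonization balances extinction: c·p*·(1−p*) = m·p*.
So p* = 1 − m/c = 1 − 0.639/1.169 = 1 − 0.5466 = 0.4534.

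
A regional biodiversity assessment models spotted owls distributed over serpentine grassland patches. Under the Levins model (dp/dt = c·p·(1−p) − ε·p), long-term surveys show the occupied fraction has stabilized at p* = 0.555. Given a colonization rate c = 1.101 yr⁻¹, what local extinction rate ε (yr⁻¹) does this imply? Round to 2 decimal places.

0.49

At equilibrium c(1−p*) = ε.
ε = 1.101 × (1 − 0.555) = 1.101 × 0.4450 = 0.4899.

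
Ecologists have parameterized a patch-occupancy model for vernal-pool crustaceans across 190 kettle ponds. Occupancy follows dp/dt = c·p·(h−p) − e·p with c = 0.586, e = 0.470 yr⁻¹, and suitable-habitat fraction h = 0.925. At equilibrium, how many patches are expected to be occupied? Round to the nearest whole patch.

p* = h − e/c = 0.925 − 0.8020 = 0.1230.
Expected occupied patches = N × p* = 190 × 0.1230 = 23.36 ≈ 23.

23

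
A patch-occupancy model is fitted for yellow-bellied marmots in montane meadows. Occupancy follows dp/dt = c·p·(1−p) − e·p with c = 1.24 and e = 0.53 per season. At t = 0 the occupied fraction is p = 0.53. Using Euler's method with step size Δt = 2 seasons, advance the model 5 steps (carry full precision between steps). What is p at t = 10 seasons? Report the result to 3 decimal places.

0.573

Update rule: p ← p + [c·p·(1−p) − e·p]·Δt with Δt = 2.
p: 0.53000 → 0.58597  (Δp = +0.05597)
p: 0.58597 → 0.56651  (Δp = -0.01945)
p: 0.56651 → 0.57504  (Δp = +0.00852)
p: 0.57504 → 0.57153  (Δp = -0.00350)
p: 0.57153 → 0.57302  (Δp = +0.00148)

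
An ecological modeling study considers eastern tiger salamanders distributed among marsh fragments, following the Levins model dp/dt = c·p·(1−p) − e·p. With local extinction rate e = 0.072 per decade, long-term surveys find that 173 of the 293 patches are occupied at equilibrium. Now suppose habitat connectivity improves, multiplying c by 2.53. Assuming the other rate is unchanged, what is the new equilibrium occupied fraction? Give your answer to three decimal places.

0.838

Observed p* = 173/293 = 0.59044.
Balance c(1−p*) = e gives c = e/(1 − 0.59044) = 0.072/0.40956 = 0.17580.
New p* = 1 − e/c = 1 − 0.07200/0.44477 = 0.83812.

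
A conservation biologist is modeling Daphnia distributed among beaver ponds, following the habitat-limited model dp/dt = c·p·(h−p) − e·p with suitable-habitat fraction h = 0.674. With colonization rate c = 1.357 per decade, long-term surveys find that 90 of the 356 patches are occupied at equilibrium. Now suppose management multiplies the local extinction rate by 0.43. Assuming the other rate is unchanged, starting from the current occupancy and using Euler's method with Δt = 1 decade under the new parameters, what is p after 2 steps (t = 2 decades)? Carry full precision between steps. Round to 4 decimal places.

Observed p* = 90/356 = 0.25281.
Balance c(h−p*) = e gives e = 1.357×(0.674 − 0.25281) = 0.57156.
Starting from p₀ = 0.25281; update p ← p + (dp/dt)·Δt with the new parameters.
step 1: Δp = +0.08236, p = 0.33517
step 2: Δp = +0.07173, p = 0.40690

0.4069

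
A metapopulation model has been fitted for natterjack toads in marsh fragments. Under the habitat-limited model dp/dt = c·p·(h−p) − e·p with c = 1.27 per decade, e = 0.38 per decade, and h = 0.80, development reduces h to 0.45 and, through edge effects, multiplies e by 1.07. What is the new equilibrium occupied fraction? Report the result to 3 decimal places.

0.130

Before: p* = h − e/c = 0.80 − 0.38/1.27 = 0.80 − 0.2992 = 0.5008.
After: c = 1.27, e = 0.4066, h = 0.45; p* = 0.45 − 0.4066/1.27 = 0.1298.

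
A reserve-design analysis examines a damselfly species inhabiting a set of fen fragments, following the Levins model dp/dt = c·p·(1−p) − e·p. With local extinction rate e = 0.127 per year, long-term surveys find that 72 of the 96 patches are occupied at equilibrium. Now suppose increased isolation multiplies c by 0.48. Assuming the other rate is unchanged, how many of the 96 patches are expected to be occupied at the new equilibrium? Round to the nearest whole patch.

46

Observed p* = 72/96 = 0.75000.
Balance c(1−p*) = e gives c = e/(1 − 0.75000) = 0.127/0.25000 = 0.50800.
New p* = 1 − e/c = 1 − 0.12700/0.24384 = 0.47917.
Expected occupied = 96 × 0.47917 = 46.00 ≈ 46.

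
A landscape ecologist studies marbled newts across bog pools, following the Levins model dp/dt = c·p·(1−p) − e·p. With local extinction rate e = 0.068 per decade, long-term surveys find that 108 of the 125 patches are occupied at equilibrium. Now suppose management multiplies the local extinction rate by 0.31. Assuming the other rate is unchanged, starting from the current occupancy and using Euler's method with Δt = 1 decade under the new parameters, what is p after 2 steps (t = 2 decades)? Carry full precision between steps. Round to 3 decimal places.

Observed p* = 108/125 = 0.86400.
Balance c(1−p*) = e gives c = e/(1 − 0.86400) = 0.068/0.13600 = 0.50000.
Starting from p₀ = 0.86400; update p ← p + (dp/dt)·Δt with the new parameters.
p: 0.86400 → 0.90454  (Δp = +0.04054)
p: 0.90454 → 0.92865  (Δp = +0.02411)

0.929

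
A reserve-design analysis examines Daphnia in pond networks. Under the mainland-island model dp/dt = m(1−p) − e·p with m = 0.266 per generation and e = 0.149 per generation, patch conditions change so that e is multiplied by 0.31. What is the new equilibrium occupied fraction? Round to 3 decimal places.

Before: p* = 0.266/(0.266+0.149) = 0.6410.
After: m = 0.266, e = 0.04619; p* = 0.266/0.3122 = 0.8520.

0.852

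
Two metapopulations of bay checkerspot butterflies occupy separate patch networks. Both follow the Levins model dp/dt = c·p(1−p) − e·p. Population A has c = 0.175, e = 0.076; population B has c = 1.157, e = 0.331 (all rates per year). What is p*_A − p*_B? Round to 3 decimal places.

A: p*_A = 1 − 0.076/0.175 = 0.5657.
B: p*_B = 1 − 0.331/1.157 = 0.7139.
p*_A − p*_B = 0.5657 − 0.7139 = -0.1482.

-0.148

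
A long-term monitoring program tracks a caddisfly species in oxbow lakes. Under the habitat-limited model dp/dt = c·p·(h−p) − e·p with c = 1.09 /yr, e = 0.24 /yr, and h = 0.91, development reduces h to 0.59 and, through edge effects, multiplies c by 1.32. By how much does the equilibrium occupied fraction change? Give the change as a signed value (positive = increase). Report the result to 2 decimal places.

-0.27

Before: p* = h − e/c = 0.91 − 0.24/1.09 = 0.91 − 0.2202 = 0.6898.
After: c = 1.4388, e = 0.24, h = 0.59; p* = 0.59 − 0.24/1.4388 = 0.4232.
Δp* = 0.4232 − 0.6898 = -0.2666.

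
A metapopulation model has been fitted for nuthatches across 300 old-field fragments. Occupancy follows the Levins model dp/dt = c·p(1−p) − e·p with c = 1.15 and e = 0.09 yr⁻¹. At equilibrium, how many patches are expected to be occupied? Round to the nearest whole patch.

p* = 1 − e/c = 1 − 0.09/1.15 = 0.9217.
Expected occupied patches = N × p* = 300 × 0.9217 = 276.52 ≈ 277.

277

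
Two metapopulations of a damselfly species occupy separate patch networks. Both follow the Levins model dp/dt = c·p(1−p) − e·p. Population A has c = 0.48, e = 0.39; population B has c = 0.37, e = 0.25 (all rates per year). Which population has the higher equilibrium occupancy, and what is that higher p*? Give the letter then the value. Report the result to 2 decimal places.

A: p*_A = 1 − 0.39/0.48 = 0.1875.
B: p*_B = 1 − 0.25/0.37 = 0.3243.
B is higher at 0.3243.

B, 0.32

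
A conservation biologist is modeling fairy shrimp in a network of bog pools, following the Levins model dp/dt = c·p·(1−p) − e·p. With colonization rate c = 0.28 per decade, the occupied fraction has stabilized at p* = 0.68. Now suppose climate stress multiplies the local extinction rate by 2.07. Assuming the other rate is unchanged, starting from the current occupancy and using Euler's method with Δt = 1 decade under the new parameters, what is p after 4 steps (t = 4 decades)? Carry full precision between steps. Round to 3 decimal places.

Balance c(1−p*) = e gives e = 0.28×(1 − 0.68000) = 0.08960.
Starting from p₀ = 0.68000; update p ← p + (dp/dt)·Δt with the new parameters.
  1  |  dp/dt·Δt = -0.065193  |  p_1 = 0.614807
  2  |  dp/dt·Δt = -0.047720  |  p_2 = 0.567087
  3  |  dp/dt·Δt = -0.036439  |  p_3 = 0.530648
  4  |  dp/dt·Δt = -0.028683  |  p_4 = 0.501965

0.502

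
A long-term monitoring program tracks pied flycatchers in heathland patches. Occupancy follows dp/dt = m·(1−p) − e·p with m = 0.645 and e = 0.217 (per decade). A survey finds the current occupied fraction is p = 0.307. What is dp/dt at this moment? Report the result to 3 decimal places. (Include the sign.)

Colonization term: m·(1−p) = 0.645×0.6930 = 0.44699.
Extinction term: e·p = 0.06662.
dp/dt = 0.44699 − 0.06662 = 0.38037.

0.380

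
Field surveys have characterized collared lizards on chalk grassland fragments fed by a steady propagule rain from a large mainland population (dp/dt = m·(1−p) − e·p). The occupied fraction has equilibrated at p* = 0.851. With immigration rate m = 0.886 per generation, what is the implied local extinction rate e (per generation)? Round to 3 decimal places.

0.155

At equilibrium m(1−p*) = e·p*, so e = m(1−p*)/p*.
e = 0.886 × 0.1490 / 0.851 = 0.1551.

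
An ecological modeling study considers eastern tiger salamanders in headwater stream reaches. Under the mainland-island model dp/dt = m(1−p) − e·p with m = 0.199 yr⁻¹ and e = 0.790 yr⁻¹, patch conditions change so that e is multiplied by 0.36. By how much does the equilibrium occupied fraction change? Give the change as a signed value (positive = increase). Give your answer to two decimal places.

0.21

Before: p* = 0.199/(0.199+0.790) = 0.2012.
After: m = 0.199, e = 0.2844; p* = 0.199/0.4834 = 0.4117.
Δp* = 0.4117 − 0.2012 = +0.2105.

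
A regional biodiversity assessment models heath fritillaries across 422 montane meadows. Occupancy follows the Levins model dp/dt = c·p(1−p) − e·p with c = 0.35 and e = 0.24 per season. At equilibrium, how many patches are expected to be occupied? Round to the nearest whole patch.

133

p* = 1 − e/c = 1 − 0.24/0.35 = 0.3143.
Expected occupied patches = N × p* = 422 × 0.3143 = 132.63 ≈ 133.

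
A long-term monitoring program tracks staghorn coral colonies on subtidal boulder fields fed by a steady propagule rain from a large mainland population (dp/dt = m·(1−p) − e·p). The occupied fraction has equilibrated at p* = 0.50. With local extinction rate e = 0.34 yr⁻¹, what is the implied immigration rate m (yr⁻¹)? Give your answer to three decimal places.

0.340

At equilibrium m(1−p*) = e·p*, so m = e·p*/(1−p*).
m = 0.34 × 0.50 / 0.5000 = 0.1700/0.5000 = 0.3400.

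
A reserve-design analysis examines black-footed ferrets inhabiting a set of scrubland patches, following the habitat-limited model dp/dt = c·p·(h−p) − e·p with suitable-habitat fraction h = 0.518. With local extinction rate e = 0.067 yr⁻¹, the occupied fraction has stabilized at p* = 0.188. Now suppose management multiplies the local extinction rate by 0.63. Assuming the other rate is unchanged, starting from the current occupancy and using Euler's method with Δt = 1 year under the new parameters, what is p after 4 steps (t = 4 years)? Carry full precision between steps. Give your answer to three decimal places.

Balance c(h−p*) = e gives c = e/(0.518 − 0.18800) = 0.067/0.33000 = 0.20303.
Starting from p₀ = 0.18800; update p ← p + (dp/dt)·Δt with the new parameters.
  1  |  dp/dt·Δt = +0.004661  |  p_1 = 0.192661
  2  |  dp/dt·Δt = +0.004594  |  p_2 = 0.197254
  3  |  dp/dt·Δt = +0.004519  |  p_3 = 0.201774
  4  |  dp/dt·Δt = +0.004438  |  p_4 = 0.206211

0.206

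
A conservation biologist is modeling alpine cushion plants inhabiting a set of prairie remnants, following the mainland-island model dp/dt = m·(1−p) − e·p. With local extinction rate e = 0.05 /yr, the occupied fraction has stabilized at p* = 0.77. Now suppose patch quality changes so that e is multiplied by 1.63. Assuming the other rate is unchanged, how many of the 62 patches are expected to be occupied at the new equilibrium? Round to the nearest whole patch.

Balance m(1−p*) = e·p* gives m = e·p*/(1−p*) = 0.05×0.77000/0.23000 = 0.16739.
New p* = m/(m+e) = 0.16739/(0.16739+0.08150) = 0.67255.
Expected occupied = 62 × 0.67255 = 41.70 ≈ 42.

42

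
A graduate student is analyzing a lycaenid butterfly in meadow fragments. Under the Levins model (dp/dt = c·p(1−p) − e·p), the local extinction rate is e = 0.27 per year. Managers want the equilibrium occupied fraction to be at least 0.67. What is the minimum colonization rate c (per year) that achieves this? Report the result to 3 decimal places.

0.818

p* = 1 − e/c ≥ 0.67 requires e/c ≤ 0.3300, i.e. c ≥ e/0.3300.
c_min = 0.27/0.3300 = 0.8182.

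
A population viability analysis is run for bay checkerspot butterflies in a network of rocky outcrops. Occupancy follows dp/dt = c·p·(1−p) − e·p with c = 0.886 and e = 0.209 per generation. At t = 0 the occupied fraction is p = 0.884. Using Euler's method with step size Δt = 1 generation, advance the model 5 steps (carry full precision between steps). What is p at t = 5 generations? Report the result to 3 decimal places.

0.764

Update rule: p ← p + [c·p·(1−p) − e·p]·Δt with Δt = 1.
  1  |  dp/dt·Δt = -0.093902  |  p_1 = 0.790098
  2  |  dp/dt·Δt = -0.018193  |  p_2 = 0.771905
  3  |  dp/dt·Δt = -0.005332  |  p_3 = 0.766573
  4  |  dp/dt·Δt = -0.001674  |  p_4 = 0.764899
  5  |  dp/dt·Δt = -0.000536  |  p_5 = 0.764363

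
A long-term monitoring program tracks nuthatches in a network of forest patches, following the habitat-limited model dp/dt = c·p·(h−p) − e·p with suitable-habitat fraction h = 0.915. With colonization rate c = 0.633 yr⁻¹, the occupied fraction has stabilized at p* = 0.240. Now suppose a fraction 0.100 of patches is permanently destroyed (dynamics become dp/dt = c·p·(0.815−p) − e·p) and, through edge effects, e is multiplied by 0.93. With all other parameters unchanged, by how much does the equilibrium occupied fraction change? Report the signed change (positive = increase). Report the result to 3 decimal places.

Balance c(h−p*) = e gives e = 0.633×(0.915 − 0.24000) = 0.42728.
New p* = 0.815 − e/c = 0.815 − 0.39737/0.63300 = 0.18724.
Δp* = 0.18724 − 0.24000 = -0.05276.

-0.053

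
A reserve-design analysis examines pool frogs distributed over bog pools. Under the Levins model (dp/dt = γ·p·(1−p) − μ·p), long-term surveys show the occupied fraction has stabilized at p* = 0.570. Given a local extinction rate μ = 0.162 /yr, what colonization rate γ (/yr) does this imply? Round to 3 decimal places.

0.377

At equilibrium γ(1−p*) = μ, so γ = μ/(1−p*).
γ = 0.162/(1 − 0.570) = 0.162/0.4300 = 0.3767.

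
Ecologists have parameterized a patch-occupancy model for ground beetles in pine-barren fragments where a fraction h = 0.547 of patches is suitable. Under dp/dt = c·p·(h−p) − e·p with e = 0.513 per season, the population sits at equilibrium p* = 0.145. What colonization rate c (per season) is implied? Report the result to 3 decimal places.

1.276

At equilibrium c(h−p*) = e, so c = e/(h−p*).
c = 0.513/(0.547 − 0.145) = 0.513/0.4020 = 1.2761.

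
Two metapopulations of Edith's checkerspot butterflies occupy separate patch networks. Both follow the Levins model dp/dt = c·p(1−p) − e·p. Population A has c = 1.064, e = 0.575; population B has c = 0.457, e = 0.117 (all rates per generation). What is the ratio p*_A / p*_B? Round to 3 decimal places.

A: p*_A = 1 − 0.575/1.064 = 0.4596.
B: p*_B = 1 − 0.117/0.457 = 0.7440.
p*_A / p*_B = 0.4596/0.7440 = 0.6177.

0.618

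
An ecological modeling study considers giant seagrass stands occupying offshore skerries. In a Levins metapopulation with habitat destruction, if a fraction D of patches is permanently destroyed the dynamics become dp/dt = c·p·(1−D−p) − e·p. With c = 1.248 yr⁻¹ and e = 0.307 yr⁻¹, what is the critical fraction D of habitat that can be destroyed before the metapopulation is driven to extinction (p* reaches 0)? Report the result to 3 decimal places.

The nontrivial equilibrium is p* = (1−D) − e/c; extinction occurs when this hits zero.
So D_crit = 1 − e/c = 1 − 0.307/1.248 = 1 − 0.2460 = 0.7540.
Note this equals the original equilibrium occupancy — the Levins extinction-debt result.

0.754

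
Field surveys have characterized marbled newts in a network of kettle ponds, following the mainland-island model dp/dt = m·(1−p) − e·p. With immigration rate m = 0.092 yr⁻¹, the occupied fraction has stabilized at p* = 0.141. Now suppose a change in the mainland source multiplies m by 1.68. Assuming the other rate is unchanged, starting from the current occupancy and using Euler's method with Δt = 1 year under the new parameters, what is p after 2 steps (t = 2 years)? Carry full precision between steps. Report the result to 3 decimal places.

0.210

Balance m(1−p*) = e·p* gives e = m(1−p*)/p* = 0.092×0.85900/0.14100 = 0.56048.
Starting from p₀ = 0.14100; update p ← p + (dp/dt)·Δt with the new parameters.
  1  |  dp/dt·Δt = +0.053739  |  p_1 = 0.194739
  2  |  dp/dt·Δt = +0.015313  |  p_2 = 0.210052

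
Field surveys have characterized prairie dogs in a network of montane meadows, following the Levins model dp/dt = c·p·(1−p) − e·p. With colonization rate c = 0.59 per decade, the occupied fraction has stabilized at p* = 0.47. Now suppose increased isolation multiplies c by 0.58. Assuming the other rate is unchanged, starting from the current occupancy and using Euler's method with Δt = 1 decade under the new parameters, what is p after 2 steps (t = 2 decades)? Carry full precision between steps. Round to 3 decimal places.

Balance c(1−p*) = e gives e = 0.59×(1 − 0.47000) = 0.31270.
Starting from p₀ = 0.47000; update p ← p + (dp/dt)·Δt with the new parameters.
  1  |  dp/dt·Δt = -0.061727  |  p_1 = 0.408273
  2  |  dp/dt·Δt = -0.044996  |  p_2 = 0.363277

0.363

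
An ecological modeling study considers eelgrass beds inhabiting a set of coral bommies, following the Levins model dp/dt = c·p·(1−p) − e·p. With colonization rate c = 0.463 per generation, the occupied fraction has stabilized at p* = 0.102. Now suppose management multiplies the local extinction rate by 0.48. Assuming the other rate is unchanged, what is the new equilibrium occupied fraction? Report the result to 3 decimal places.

Balance c(1−p*) = e gives e = 0.463×(1 − 0.10200) = 0.41577.
New p* = 1 − e/c = 1 − 0.19957/0.46300 = 0.56896.

0.569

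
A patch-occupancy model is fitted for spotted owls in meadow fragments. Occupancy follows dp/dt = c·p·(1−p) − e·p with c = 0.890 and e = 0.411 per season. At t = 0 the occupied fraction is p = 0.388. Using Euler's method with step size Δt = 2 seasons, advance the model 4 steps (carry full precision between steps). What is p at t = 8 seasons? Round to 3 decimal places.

0.538

Update rule: p ← p + [c·p·(1−p) − e·p]·Δt with Δt = 2.
  1  |  dp/dt·Δt = +0.103736  |  p_1 = 0.491736
  2  |  dp/dt·Δt = +0.040672  |  p_2 = 0.532407
  3  |  dp/dt·Δt = +0.005492  |  p_3 = 0.537899
  4  |  dp/dt·Δt = +0.000290  |  p_4 = 0.538189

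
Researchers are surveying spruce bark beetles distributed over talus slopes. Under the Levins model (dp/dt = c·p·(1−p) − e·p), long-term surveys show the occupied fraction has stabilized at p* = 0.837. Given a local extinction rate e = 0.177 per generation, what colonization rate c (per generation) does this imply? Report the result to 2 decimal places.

At equilibrium c(1−p*) = e, so c = e/(1−p*).
c = 0.177/(1 − 0.837) = 0.177/0.1630 = 1.0859.

1.09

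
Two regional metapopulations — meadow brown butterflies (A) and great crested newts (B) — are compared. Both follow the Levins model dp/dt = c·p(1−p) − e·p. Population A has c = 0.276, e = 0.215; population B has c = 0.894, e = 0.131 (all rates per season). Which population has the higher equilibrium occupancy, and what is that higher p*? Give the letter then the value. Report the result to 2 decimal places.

B, 0.85

A: p*_A = 1 − 0.215/0.276 = 0.2210.
B: p*_B = 1 − 0.131/0.894 = 0.8535.
B is higher at 0.8535.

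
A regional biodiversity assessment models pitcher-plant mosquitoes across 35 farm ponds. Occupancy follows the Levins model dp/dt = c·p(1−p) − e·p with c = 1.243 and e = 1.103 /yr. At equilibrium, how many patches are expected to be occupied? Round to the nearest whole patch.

p* = 1 − e/c = 1 − 1.103/1.243 = 0.1126.
Expected occupied patches = N × p* = 35 × 0.1126 = 3.94 ≈ 4.

4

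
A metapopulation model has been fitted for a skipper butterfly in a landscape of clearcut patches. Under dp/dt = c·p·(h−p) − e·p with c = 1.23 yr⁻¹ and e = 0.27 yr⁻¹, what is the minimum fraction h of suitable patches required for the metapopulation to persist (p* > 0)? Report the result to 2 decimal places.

p* = h − e/c is positive only when h > e/c.
h_min = e/c = 0.27/1.23 = 0.2195.

0.22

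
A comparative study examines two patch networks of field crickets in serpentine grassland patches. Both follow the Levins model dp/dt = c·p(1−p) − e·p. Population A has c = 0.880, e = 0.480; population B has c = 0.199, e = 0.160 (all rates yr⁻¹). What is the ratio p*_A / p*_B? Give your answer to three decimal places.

A: p*_A = 1 − 0.480/0.880 = 0.4545.
B: p*_B = 1 − 0.160/0.199 = 0.1960.
p*_A / p*_B = 0.4545/0.1960 = 2.3193.

2.319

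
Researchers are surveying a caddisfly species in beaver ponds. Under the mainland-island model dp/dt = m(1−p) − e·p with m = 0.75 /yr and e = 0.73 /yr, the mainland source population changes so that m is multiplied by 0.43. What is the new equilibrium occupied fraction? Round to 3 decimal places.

Before: p* = 0.75/(0.75+0.73) = 0.5068.
After: m = 0.3225, e = 0.73; p* = 0.3225/1.0525 = 0.3064.

0.306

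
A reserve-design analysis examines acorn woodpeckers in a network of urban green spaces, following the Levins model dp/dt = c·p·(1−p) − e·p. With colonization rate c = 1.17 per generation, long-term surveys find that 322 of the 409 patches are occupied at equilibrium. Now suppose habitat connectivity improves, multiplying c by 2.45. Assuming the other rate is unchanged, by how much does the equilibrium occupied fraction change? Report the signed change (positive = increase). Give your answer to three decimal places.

0.126

Observed p* = 322/409 = 0.78729.
Balance c(1−p*) = e gives e = 1.17×(1 − 0.78729) = 0.24887.
New p* = 1 − e/c = 1 − 0.24887/2.86650 = 0.91318.
Δp* = 0.91318 − 0.78729 = +0.12589.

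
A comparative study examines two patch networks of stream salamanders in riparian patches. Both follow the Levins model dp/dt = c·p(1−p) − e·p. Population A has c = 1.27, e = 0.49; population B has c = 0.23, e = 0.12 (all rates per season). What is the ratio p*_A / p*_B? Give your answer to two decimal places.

1.28

A: p*_A = 1 − 0.49/1.27 = 0.6142.
B: p*_B = 1 − 0.12/0.23 = 0.4783.
p*_A / p*_B = 0.6142/0.4783 = 1.2842.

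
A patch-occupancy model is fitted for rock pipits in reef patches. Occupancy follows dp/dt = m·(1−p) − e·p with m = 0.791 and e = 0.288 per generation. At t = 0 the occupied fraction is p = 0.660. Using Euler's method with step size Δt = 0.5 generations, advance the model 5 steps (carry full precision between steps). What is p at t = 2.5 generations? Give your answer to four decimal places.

0.7316

Update rule: p ← p + [m·(1−p) − e·p]·Δt with Δt = 0.5.
p: 0.66000 → 0.69943  (Δp = +0.03943)
p: 0.69943 → 0.71759  (Δp = +0.01816)
p: 0.71759 → 0.72595  (Δp = +0.00836)
p: 0.72595 → 0.72980  (Δp = +0.00385)
p: 0.72980 → 0.73157  (Δp = +0.00177)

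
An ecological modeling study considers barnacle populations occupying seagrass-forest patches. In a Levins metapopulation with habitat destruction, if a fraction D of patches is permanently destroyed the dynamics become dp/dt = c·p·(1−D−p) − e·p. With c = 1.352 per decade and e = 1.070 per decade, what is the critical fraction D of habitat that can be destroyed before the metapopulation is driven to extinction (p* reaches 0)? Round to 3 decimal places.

The nontrivial equilibrium is p* = (1−D) − e/c; extinction occurs when this hits zero.
So D_crit = 1 − e/c = 1 − 1.070/1.352 = 1 − 0.7914 = 0.2086.
This equals the undisturbed p*, a classic result of Lande's extension.

0.209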